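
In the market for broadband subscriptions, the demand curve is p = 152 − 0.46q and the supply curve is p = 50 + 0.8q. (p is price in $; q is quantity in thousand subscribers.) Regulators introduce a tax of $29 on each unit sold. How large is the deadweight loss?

Competitive equilibrium: 152 − 0.46q = 50 + 0.8q → q* = 80.9524, p* = 114.7619.
With the tax, the buyer price exceeds the seller price by 29: (152 − 0.46q) − (50 + 0.8q) = 29 → q' = 57.9365.
Δq = 80.9524 − 57.9365 = 23.0159; the wedge equals the tax, 29.
Welfare loss = ½ × 23.0159 × 29 = $333.73 thousand.

$333.73 thousand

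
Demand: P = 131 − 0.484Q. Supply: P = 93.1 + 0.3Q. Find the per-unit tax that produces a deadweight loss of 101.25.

Competitive equilibrium: 131 − 0.484Q = 93.1 + 0.3Q → Q* = 48.3418, P* = 107.6026.
A tax t gives ΔQ = t/0.784 and wedge t, so DWL = t²/1.568.
t²/1.568 = 101.25 → t² = 158.76 → t = 12.6.

12.6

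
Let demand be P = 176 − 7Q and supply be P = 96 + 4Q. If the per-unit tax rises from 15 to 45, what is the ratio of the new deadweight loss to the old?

9

Competitive equilibrium: 176 − 7Q = 96 + 4Q → Q* = 7.2727, P* = 125.0909.
For a per-unit tax t: ΔQ = t/11, so DWL = ½·t·(t/11) = t²/22.
At t = 15: DWL = 10.227. At t = 45: DWL = 92.045.
Ratio = (45/15)² = 9.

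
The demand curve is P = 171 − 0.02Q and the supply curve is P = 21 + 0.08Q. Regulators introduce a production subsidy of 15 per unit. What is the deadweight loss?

Competitive equilibrium: 171 − 0.02Q = 21 + 0.08Q → Q* = 1500, P* = 141.
The subsidy lowers effective supply by 15: P = 6 + 0.08Q.
New quantity: 171 − 0.02Q = 6 + 0.08Q → Q' = 1650.
Overproduction ΔQ = 1650 − 1500 = 150; wedge = subsidy = 15.
Welfare loss = ½ × 150 × 15 = 1125.

1125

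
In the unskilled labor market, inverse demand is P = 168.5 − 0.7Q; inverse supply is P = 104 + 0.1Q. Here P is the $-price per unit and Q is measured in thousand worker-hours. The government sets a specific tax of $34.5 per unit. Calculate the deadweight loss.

Competitive equilibrium: 168.5 − 0.7Q = 104 + 0.1Q → Q* = 80.625, P* = 112.0625.
With the tax, the buyer price exceeds the seller price by 34.5: (168.5 − 0.7Q) − (104 + 0.1Q) = 34.5 → Q' = 37.5.
ΔQ = 80.625 − 37.5 = 43.125; the wedge equals the tax, 34.5.
DWL = ½ × 43.125 × 34.5 = $743.91 thousand.

$743.91 thousand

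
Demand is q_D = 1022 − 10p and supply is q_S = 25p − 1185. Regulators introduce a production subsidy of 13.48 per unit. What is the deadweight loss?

648.97

In inverse form: demand p = 102.2 − 0.1q, supply p = 47.4 + 0.04q.
Competitive equilibrium: 102.2 − 0.1q = 47.4 + 0.04q → q* = 391.4286, p* = 63.0571.
The subsidy lowers effective supply by 13.48: p = 33.92 + 0.04q.
New quantity: 102.2 − 0.1q = 33.92 + 0.04q → q' = 487.7143.
Overproduction Δq = 487.7143 − 391.4286 = 96.2857; wedge = subsidy = 13.48.
Deadweight loss = ½ × 96.2857 × 13.48 = 648.97.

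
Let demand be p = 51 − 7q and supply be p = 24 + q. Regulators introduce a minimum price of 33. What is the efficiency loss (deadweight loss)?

2.58

Competitive equilibrium: 51 − 7q = 24 + q → q* = 3.375, p* = 27.375.
At the floor p = 33, quantity demanded = (51 − 33)/7 = 2.5714.
Sellers' marginal cost at q' = 2.5714: 24 + 1·2.5714 = 26.5714.
Δq = 3.375 − 2.5714 = 0.8036; wedge = 33 − 26.5714 = 6.4286.
The triangle = ½ × 0.8036 × 6.4286 = 2.58.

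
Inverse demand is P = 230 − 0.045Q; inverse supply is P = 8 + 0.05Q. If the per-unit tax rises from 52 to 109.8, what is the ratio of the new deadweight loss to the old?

Competitive equilibrium: 230 − 0.045Q = 8 + 0.05Q → Q* = 2336.8421, P* = 124.8421.
For a per-unit tax t: ΔQ = t/0.095, so DWL = ½·t·(t/0.095) = t²/0.19.
At t = 52: DWL = 14231.579. At t = 109.8: DWL = 63452.842.
Ratio = (109.8/52)² = 4.459.

4.459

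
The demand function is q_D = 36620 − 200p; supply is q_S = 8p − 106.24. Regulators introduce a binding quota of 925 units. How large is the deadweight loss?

In inverse form: demand p = 183.1 − 0.005q, supply p = 13.28 + 0.125q.
Competitive equilibrium: 183.1 − 0.005q = 13.28 + 0.125q → q* = 1306.3077, p* = 176.5685.
At q = 925: demand price = 183.1 − 0.005·925 = 178.475; supply price = 13.28 + 0.125·925 = 128.905.
Δq = 1306.3077 − 925 = 381.3077; wedge = 178.475 − 128.905 = 49.57.
DWL = ½ × 381.3077 × 49.57 = 9450.71.

9450.71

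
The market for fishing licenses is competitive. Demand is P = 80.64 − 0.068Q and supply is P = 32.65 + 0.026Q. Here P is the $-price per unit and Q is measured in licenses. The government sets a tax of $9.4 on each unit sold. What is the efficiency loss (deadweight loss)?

$470

Competitive equilibrium: 80.64 − 0.068Q = 32.65 + 0.026Q → Q* = 510.5319, P* = 45.9238.
With the tax, the buyer price exceeds the seller price by 9.4: (80.64 − 0.068Q) − (32.65 + 0.026Q) = 9.4 → Q' = 410.5319.
ΔQ = 510.5319 − 410.5319 = 100; the wedge equals the tax, 9.4.
Welfare loss = ½ × 100 × 9.4 = $470.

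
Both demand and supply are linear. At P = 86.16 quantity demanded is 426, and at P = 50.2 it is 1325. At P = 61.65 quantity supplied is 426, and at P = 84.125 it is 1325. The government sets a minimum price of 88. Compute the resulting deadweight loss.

5817.31

Demand slope = (50.2 − 86.16)/(1325 − 426) = −0.04, so P = 103.2 − 0.04Q.
Supply slope = (84.125 − 61.65)/(1325 − 426) = 0.025, so P = 51 + 0.025Q.
Competitive equilibrium: 103.2 − 0.04Q = 51 + 0.025Q → Q* = 803.0769, P* = 71.0769.
At the floor P = 88, quantity demanded = (103.2 − 88)/0.04 = 380.
Sellers' marginal cost at Q' = 380: 51 + 0.025·380 = 60.5.
ΔQ = 803.0769 − 380 = 423.0769; wedge = 88 − 60.5 = 27.5.
Deadweight loss = ½ × 423.0769 × 27.5 = 5817.31.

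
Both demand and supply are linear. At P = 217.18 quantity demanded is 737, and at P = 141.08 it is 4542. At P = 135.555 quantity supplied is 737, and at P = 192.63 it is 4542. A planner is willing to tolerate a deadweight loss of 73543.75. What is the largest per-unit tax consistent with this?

71.75

Demand slope = (141.08 − 217.18)/(4542 − 737) = −0.02, so P = 231.92 − 0.02Q.
Supply slope = (192.63 − 135.555)/(4542 − 737) = 0.015, so P = 124.5 + 0.015Q.
Competitive equilibrium: 231.92 − 0.02Q = 124.5 + 0.015Q → Q* = 3069.1429, P* = 170.5371.
A tax t gives ΔQ = t/0.035 and wedge t, so DWL = t²/0.07.
t²/0.07 = 73543.75 → t² = 5148.0625 → t = 71.75.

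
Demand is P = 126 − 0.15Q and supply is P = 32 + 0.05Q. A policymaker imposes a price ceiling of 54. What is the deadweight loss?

Competitive equilibrium: 126 − 0.15Q = 32 + 0.05Q → Q* = 470, P* = 55.5.
At the ceiling P = 54, quantity supplied = (54 − 32)/0.05 = 440.
Willingness to pay at Q' = 440: 126 − 0.15·440 = 60.
ΔQ = 470 − 440 = 30; wedge = 60 − 54 = 6.
Deadweight loss = ½ × 30 × 6 = 90.

90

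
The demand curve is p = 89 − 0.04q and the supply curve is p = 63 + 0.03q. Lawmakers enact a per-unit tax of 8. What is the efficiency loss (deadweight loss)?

Competitive equilibrium: 89 − 0.04q = 63 + 0.03q → q* = 371.4286, p* = 74.1429.
With the tax, the buyer price exceeds the seller price by 8: (89 − 0.04q) − (63 + 0.03q) = 8 → q' = 257.1429.
Δq = 371.4286 − 257.1429 = 114.2857; the wedge equals the tax, 8.
DWL = ½ × 114.2857 × 8 = 457.14.

457.14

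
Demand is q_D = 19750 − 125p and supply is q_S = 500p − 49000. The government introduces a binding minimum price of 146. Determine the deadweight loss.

101250

In inverse form: demand p = 158 − 0.008q, supply p = 98 + 0.002q.
Competitive equilibrium: 158 − 0.008q = 98 + 0.002q → q* = 6000, p* = 110.
At the floor p = 146, quantity demanded = (158 − 146)/0.008 = 1500.
Sellers' marginal cost at q' = 1500: 98 + 0.002·1500 = 101.
Δq = 6000 − 1500 = 4500; wedge = 146 − 101 = 45.
DWL = ½ × 4500 × 45 = 101250.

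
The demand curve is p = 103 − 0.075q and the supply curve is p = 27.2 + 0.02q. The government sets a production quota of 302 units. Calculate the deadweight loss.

Competitive equilibrium: 103 − 0.075q = 27.2 + 0.02q → q* = 797.8947, p* = 43.1579.
At q = 302: demand price = 103 − 0.075·302 = 80.35; supply price = 27.2 + 0.02·302 = 33.24.
Δq = 797.8947 − 302 = 495.8947; wedge = 80.35 − 33.24 = 47.11.
The triangle = ½ × 495.8947 × 47.11 = 11680.80.

11680.80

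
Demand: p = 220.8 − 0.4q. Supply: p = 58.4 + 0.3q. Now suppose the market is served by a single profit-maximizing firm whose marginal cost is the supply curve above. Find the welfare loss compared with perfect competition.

Competitive equilibrium: 220.8 − 0.4q = 58.4 + 0.3q → q* = 232, p* = 128.
Marginal revenue: MR = 220.8 − 0.8q. Set MR = MC: 220.8 − 0.8q = 58.4 + 0.3q → q_m = 147.6364.
Price p_m = 220.8 − 0.4·147.6364 = 161.7454; MC(q_m) = 58.4 + 0.3·147.6364 = 102.6909.
Competitive q* = 232, so Δq = 84.3636; wedge = 161.7454 − 102.6909 = 59.0545.
DWL = ½ × 84.3636 × 59.0545 = 2491.03.

2491.03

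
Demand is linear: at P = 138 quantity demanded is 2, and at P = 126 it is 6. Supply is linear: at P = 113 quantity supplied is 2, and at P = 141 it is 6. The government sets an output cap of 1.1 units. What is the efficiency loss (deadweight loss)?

57.80

Demand slope = (126 − 138)/(6 − 2) = −3, so P = 144 − 3Q.
Supply slope = (141 − 113)/(6 − 2) = 7, so P = 99 + 7Q.
Competitive equilibrium: 144 − 3Q = 99 + 7Q → Q* = 4.5, P* = 130.5.
At Q = 1.1: demand price = 144 − 3·1.1 = 140.7; supply price = 99 + 7·1.1 = 106.7.
ΔQ = 4.5 − 1.1 = 3.4; wedge = 140.7 − 106.7 = 34.
DWL = ½ × 3.4 × 34 = 57.80.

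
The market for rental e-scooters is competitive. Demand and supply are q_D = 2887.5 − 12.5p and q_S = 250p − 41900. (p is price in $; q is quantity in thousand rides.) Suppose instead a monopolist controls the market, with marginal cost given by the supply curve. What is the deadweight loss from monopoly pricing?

$5693.27 thousand

In inverse form: demand p = 231 − 0.08q, supply p = 167.6 + 0.004q.
Competitive equilibrium: 231 − 0.08q = 167.6 + 0.004q → q* = 754.7619, p* = 170.61905.
Marginal revenue: MR = 231 − 0.16q. Set MR = MC: 231 − 0.16q = 167.6 + 0.004q → q_m = 386.58537.
Price p_m = 231 − 0.08·386.58537 = 200.07317; MC(q_m) = 167.6 + 0.004·386.58537 = 169.14634.
Competitive q* = 754.7619, so Δq = 368.17653; wedge = 200.07317 − 169.14634 = 30.92683.
Deadweight loss = ½ × 368.17653 × 30.92683 = $5693.27 thousand.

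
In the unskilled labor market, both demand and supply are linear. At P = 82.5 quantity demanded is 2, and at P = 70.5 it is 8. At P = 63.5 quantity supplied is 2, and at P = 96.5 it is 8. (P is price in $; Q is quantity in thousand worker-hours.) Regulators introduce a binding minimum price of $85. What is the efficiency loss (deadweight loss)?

Demand slope = (70.5 − 82.5)/(8 − 2) = −2, so P = 86.5 − 2Q.
Supply slope = (96.5 − 63.5)/(8 − 2) = 5.5, so P = 52.5 + 5.5Q.
Competitive equilibrium: 86.5 − 2Q = 52.5 + 5.5Q → Q* = 4.5333, P* = 77.4333.
At the floor P = 85, quantity demanded = (86.5 − 85)/2 = 0.75.
Sellers' marginal cost at Q' = 0.75: 52.5 + 5.5·0.75 = 56.625.
ΔQ = 4.5333 − 0.75 = 3.7833; wedge = 85 − 56.625 = 28.375.
DWL = ½ × 3.7833 × 28.375 = $53.68 thousand.

$53.68 thousand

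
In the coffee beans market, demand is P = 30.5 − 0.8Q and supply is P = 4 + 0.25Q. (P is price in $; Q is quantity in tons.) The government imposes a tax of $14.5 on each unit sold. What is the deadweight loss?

$100.12

Competitive equilibrium: 30.5 − 0.8Q = 4 + 0.25Q → Q* = 25.2381, P* = 10.3095.
With the tax, the buyer price exceeds the seller price by 14.5: (30.5 − 0.8Q) − (4 + 0.25Q) = 14.5 → Q' = 11.4286.
ΔQ = 25.2381 − 11.4286 = 13.8095; the wedge equals the tax, 14.5.
The triangle = ½ × 13.8095 × 14.5 = $100.12.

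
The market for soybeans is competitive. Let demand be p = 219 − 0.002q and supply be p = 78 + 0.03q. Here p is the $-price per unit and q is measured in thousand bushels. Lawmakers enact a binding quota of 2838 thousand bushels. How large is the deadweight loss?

Competitive equilibrium: 219 − 0.002q = 78 + 0.03q → q* = 4406.25, p* = 210.1875.
At q = 2838: demand price = 219 − 0.002·2838 = 213.324; supply price = 78 + 0.03·2838 = 163.14.
Δq = 4406.25 − 2838 = 1568.25; wedge = 213.324 − 163.14 = 50.184.
The triangle = ½ × 1568.25 × 50.184 = $39350.529 thousand.

$39350.529 thousand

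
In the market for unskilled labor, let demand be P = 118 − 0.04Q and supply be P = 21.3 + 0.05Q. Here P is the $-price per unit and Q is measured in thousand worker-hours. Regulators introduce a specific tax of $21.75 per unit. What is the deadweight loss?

Competitive equilibrium: 118 − 0.04Q = 21.3 + 0.05Q → Q* = 1074.44444, P* = 75.02222.
With the tax, the buyer price exceeds the seller price by 21.75: (118 − 0.04Q) − (21.3 + 0.05Q) = 21.75 → Q' = 832.77778.
ΔQ = 1074.44444 − 832.77778 = 241.66666; the wedge equals the tax, 21.75.
DWL = ½ × 241.66666 × 21.75 = $2628.125 thousand.

$2628.125 thousand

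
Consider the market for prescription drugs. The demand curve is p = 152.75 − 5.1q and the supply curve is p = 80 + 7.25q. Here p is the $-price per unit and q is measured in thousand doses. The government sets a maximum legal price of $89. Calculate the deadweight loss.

Competitive equilibrium: 152.75 − 5.1q = 80 + 7.25q → q* = 5.8907, p* = 122.7075.
At the ceiling p = 89, quantity supplied = (89 − 80)/7.25 = 1.2414.
Willingness to pay at q' = 1.2414: 152.75 − 5.1·1.2414 = 146.4189.
Δq = 5.8907 − 1.2414 = 4.6493; wedge = 146.4189 − 89 = 57.4189.
Deadweight loss = ½ × 4.6493 × 57.4189 = $133.48 thousand.

$133.48 thousand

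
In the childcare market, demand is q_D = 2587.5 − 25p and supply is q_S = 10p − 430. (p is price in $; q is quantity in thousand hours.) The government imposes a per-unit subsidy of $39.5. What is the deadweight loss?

$5572.32 thousand

In inverse form: demand p = 103.5 − 0.04q, supply p = 43 + 0.1q.
Competitive equilibrium: 103.5 − 0.04q = 43 + 0.1q → q* = 432.1429, p* = 86.2143.
The subsidy lowers effective supply by 39.5: p = 3.5 + 0.1q.
New quantity: 103.5 − 0.04q = 3.5 + 0.1q → q' = 714.2857.
Overproduction Δq = 714.2857 − 432.1429 = 282.1428; wedge = subsidy = 39.5.
Deadweight loss = ½ × 282.1428 × 39.5 = $5572.32 thousand.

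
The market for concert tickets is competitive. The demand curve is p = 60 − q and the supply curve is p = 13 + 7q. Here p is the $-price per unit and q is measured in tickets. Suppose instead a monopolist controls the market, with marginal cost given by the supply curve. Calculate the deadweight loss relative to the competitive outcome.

Competitive equilibrium: 60 − q = 13 + 7q → q* = 5.875, p* = 54.125.
Marginal revenue: MR = 60 − 2q. Set MR = MC: 60 − 2q = 13 + 7q → q_m = 5.2222.
Price p_m = 60 − 1·5.2222 = 54.7778; MC(q_m) = 13 + 7·5.2222 = 49.5554.
Competitive q* = 5.875, so Δq = 0.6528; wedge = 54.7778 − 49.5554 = 5.2224.
DWL = ½ × 0.6528 × 5.2224 = $1.70.

$1.70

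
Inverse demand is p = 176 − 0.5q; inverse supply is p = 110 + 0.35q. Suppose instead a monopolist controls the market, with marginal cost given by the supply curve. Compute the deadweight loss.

351.49

Competitive equilibrium: 176 − 0.5q = 110 + 0.35q → q* = 77.6471, p* = 137.1765.
Marginal revenue: MR = 176 − q. Set MR = MC: 176 − q = 110 + 0.35q → q_m = 48.8889.
Price p_m = 176 − 0.5·48.8889 = 151.5556; MC(q_m) = 110 + 0.35·48.8889 = 127.1111.
Competitive q* = 77.6471, so Δq = 28.7582; wedge = 151.5556 − 127.1111 = 24.4445.
Deadweight loss = ½ × 28.7582 × 24.4445 = 351.49.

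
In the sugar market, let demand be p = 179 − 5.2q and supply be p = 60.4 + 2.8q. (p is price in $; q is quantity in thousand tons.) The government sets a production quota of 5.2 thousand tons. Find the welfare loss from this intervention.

Competitive equilibrium: 179 − 5.2q = 60.4 + 2.8q → q* = 14.825, p* = 101.91.
At q = 5.2: demand price = 179 − 5.2·5.2 = 151.96; supply price = 60.4 + 2.8·5.2 = 74.96.
Δq = 14.825 − 5.2 = 9.625; wedge = 151.96 − 74.96 = 77.
Welfare loss = ½ × 9.625 × 77 = $370.56 thousand.

$370.56 thousand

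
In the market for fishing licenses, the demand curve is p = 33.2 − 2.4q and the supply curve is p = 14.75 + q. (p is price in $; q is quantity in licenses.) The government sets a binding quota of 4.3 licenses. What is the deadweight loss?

Competitive equilibrium: 33.2 − 2.4q = 14.75 + q → q* = 5.4265, p* = 20.1765.
At q = 4.3: demand price = 33.2 − 2.4·4.3 = 22.88; supply price = 14.75 + 1·4.3 = 19.05.
Δq = 5.4265 − 4.3 = 1.1265; wedge = 22.88 − 19.05 = 3.83.
Welfare loss = ½ × 1.1265 × 3.83 = $2.16.

$2.16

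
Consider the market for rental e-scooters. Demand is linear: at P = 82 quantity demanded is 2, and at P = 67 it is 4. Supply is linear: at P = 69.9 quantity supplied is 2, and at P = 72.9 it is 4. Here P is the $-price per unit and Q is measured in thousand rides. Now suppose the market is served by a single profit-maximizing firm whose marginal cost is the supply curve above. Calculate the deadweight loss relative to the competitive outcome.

Demand slope = (67 − 82)/(4 − 2) = −7.5, so P = 97 − 7.5Q.
Supply slope = (72.9 − 69.9)/(4 − 2) = 1.5, so P = 66.9 + 1.5Q.
Competitive equilibrium: 97 − 7.5Q = 66.9 + 1.5Q → Q* = 3.3444, P* = 71.9167.
Marginal revenue: MR = 97 − 15Q. Set MR = MC: 97 − 15Q = 66.9 + 1.5Q → Q_m = 1.8242.
Price P_m = 97 − 7.5·1.8242 = 83.3185; MC(Q_m) = 66.9 + 1.5·1.8242 = 69.6363.
Competitive Q* = 3.3444, so ΔQ = 1.5202; wedge = 83.3185 − 69.6363 = 13.6822.
The triangle = ½ × 1.5202 × 13.6822 = $10.40 thousand.

$10.40 thousand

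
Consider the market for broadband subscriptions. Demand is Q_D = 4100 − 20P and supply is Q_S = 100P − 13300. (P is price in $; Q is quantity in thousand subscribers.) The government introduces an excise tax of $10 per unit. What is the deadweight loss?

In inverse form: demand P = 205 − 0.05Q, supply P = 133 + 0.01Q.
Competitive equilibrium: 205 − 0.05Q = 133 + 0.01Q → Q* = 1200, P* = 145.
With the tax, the buyer price exceeds the seller price by 10: (205 − 0.05Q) − (133 + 0.01Q) = 10 → Q' = 1033.3333.
ΔQ = 1200 − 1033.3333 = 166.6667; the wedge equals the tax, 10.
The triangle = ½ × 166.6667 × 10 = $833.33 thousand.

$833.33 thousand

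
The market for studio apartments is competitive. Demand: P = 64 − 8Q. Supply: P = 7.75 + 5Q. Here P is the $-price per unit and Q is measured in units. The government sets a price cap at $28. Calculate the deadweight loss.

Competitive equilibrium: 64 − 8Q = 7.75 + 5Q → Q* = 4.3269, P* = 29.3846.
At the ceiling P = 28, quantity supplied = (28 − 7.75)/5 = 4.05.
Willingness to pay at Q' = 4.05: 64 − 8·4.05 = 31.6.
ΔQ = 4.3269 − 4.05 = 0.2769; wedge = 31.6 − 28 = 3.6.
DWL = ½ × 0.2769 × 3.6 = $0.50.

$0.50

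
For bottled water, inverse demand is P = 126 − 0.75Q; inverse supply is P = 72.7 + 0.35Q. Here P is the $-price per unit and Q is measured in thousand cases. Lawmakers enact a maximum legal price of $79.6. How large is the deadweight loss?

Competitive equilibrium: 126 − 0.75Q = 72.7 + 0.35Q → Q* = 48.4545, P* = 89.6591.
At the ceiling P = 79.6, quantity supplied = (79.6 − 72.7)/0.35 = 19.7143.
Willingness to pay at Q' = 19.7143: 126 − 0.75·19.7143 = 111.2143.
ΔQ = 48.4545 − 19.7143 = 28.7402; wedge = 111.2143 − 79.6 = 31.6143.
Welfare loss = ½ × 28.7402 × 31.6143 = $454.30 thousand.

$454.30 thousand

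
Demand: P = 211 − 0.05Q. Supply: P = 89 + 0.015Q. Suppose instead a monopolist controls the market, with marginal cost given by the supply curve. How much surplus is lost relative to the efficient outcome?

Competitive equilibrium: 211 − 0.05Q = 89 + 0.015Q → Q* = 1876.92308, P* = 117.15385.
Marginal revenue: MR = 211 − 0.1Q. Set MR = MC: 211 − 0.1Q = 89 + 0.015Q → Q_m = 1060.86957.
Price P_m = 211 − 0.05·1060.86957 = 157.95652; MC(Q_m) = 89 + 0.015·1060.86957 = 104.91304.
Competitive Q* = 1876.92308, so ΔQ = 816.05351; wedge = 157.95652 − 104.91304 = 53.04348.
Welfare loss = ½ × 816.05351 × 53.04348 = 21643.16.

21643.16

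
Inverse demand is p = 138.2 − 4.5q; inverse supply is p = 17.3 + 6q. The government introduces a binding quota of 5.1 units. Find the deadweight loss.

216

Competitive equilibrium: 138.2 − 4.5q = 17.3 + 6q → q* = 11.5143, p* = 86.3857.
At q = 5.1: demand price = 138.2 − 4.5·5.1 = 115.25; supply price = 17.3 + 6·5.1 = 47.9.
Δq = 11.5143 − 5.1 = 6.4143; wedge = 115.25 − 47.9 = 67.35.
The triangle = ½ × 6.4143 × 67.35 = 216.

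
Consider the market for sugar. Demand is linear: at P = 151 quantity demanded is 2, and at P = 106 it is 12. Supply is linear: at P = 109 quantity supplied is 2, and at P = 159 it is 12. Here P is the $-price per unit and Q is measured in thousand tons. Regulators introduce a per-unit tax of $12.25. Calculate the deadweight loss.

$7.90 thousand

Demand slope = (106 − 151)/(12 − 2) = −4.5, so P = 160 − 4.5Q.
Supply slope = (159 − 109)/(12 − 2) = 5, so P = 99 + 5Q.
Competitive equilibrium: 160 − 4.5Q = 99 + 5Q → Q* = 6.4211, P* = 131.1053.
With the tax, the buyer price exceeds the seller price by 12.25: (160 − 4.5Q) − (99 + 5Q) = 12.25 → Q' = 5.1316.
ΔQ = 6.4211 − 5.1316 = 1.2895; the wedge equals the tax, 12.25.
Deadweight loss = ½ × 1.2895 × 12.25 = $7.90 thousand.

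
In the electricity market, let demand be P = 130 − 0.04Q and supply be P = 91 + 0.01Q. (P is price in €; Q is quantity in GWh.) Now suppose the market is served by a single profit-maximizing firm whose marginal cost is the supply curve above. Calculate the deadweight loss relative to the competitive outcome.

Competitive equilibrium: 130 − 0.04Q = 91 + 0.01Q → Q* = 780, P* = 98.8.
Marginal revenue: MR = 130 − 0.08Q. Set MR = MC: 130 − 0.08Q = 91 + 0.01Q → Q_m = 433.333333.
Price P_m = 130 − 0.04·433.333333 = 112.666667; MC(Q_m) = 91 + 0.01·433.333333 = 95.333333.
Competitive Q* = 780, so ΔQ = 346.666667; wedge = 112.666667 − 95.333333 = 17.333334.
DWL = ½ × 346.666667 × 17.333334 = €3004.44.

€3004.44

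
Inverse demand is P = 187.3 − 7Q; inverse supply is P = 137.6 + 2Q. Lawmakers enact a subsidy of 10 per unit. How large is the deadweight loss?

5.56

Competitive equilibrium: 187.3 − 7Q = 137.6 + 2Q → Q* = 5.5222, P* = 148.6444.
The subsidy lowers effective supply by 10: P = 127.6 + 2Q.
New quantity: 187.3 − 7Q = 127.6 + 2Q → Q' = 6.6333.
Overproduction ΔQ = 6.6333 − 5.5222 = 1.1111; wedge = subsidy = 10.
The triangle = ½ × 1.1111 × 10 = 5.56.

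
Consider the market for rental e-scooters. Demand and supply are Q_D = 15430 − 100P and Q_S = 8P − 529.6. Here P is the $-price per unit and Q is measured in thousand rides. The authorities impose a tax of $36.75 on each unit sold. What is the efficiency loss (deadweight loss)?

In inverse form: demand P = 154.3 − 0.01Q, supply P = 66.2 + 0.125Q.
Competitive equilibrium: 154.3 − 0.01Q = 66.2 + 0.125Q → Q* = 652.5926, P* = 147.7741.
With the tax, the buyer price exceeds the seller price by 36.75: (154.3 − 0.01Q) − (66.2 + 0.125Q) = 36.75 → Q' = 380.3704.
ΔQ = 652.5926 − 380.3704 = 272.2222; the wedge equals the tax, 36.75.
Welfare loss = ½ × 272.2222 × 36.75 = $5002.08 thousand.

$5002.08 thousand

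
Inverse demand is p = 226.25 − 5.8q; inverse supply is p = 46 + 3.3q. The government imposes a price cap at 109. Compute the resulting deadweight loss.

2.34

Competitive equilibrium: 226.25 − 5.8q = 46 + 3.3q → q* = 19.8077, p* = 111.3654.
At the ceiling p = 109, quantity supplied = (109 − 46)/3.3 = 19.0909.
Willingness to pay at q' = 19.0909: 226.25 − 5.8·19.0909 = 115.5228.
Δq = 19.8077 − 19.0909 = 0.7168; wedge = 115.5228 − 109 = 6.5228.
DWL = ½ × 0.7168 × 6.5228 = 2.34.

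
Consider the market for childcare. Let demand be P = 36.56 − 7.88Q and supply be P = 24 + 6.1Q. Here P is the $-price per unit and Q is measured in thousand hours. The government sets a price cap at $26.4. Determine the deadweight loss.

Competitive equilibrium: 36.56 − 7.88Q = 24 + 6.1Q → Q* = 0.8984, P* = 29.4804.
At the ceiling P = 26.4, quantity supplied = (26.4 − 24)/6.1 = 0.3934.
Willingness to pay at Q' = 0.3934: 36.56 − 7.88·0.3934 = 33.46.
ΔQ = 0.8984 − 0.3934 = 0.505; wedge = 33.46 − 26.4 = 7.06.
Welfare loss = ½ × 0.505 × 7.06 = $1.78 thousand.

$1.78 thousand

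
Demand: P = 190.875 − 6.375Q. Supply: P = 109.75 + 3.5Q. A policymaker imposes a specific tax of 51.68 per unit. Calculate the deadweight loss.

135.23

Competitive equilibrium: 190.875 − 6.375Q = 109.75 + 3.5Q → Q* = 8.2152, P* = 138.5032.
With the tax, the buyer price exceeds the seller price by 51.68: (190.875 − 6.375Q) − (109.75 + 3.5Q) = 51.68 → Q' = 2.9818.
ΔQ = 8.2152 − 2.9818 = 5.2334; the wedge equals the tax, 51.68.
Welfare loss = ½ × 5.2334 × 51.68 = 135.23.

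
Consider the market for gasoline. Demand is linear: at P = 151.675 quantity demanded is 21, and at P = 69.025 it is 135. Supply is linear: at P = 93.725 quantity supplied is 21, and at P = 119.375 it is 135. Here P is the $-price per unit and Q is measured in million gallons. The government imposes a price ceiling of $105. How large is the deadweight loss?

$56.32 million

Demand slope = (69.025 − 151.675)/(135 − 21) = −0.725, so P = 166.9 − 0.725Q.
Supply slope = (119.375 − 93.725)/(135 − 21) = 0.225, so P = 89 + 0.225Q.
Competitive equilibrium: 166.9 − 0.725Q = 89 + 0.225Q → Q* = 82, P* = 107.45.
At the ceiling P = 105, quantity supplied = (105 − 89)/0.225 = 71.1111.
Willingness to pay at Q' = 71.1111: 166.9 − 0.725·71.1111 = 115.3445.
ΔQ = 82 − 71.1111 = 10.8889; wedge = 115.3445 − 105 = 10.3445.
Welfare loss = ½ × 10.8889 × 10.3445 = $56.32 million.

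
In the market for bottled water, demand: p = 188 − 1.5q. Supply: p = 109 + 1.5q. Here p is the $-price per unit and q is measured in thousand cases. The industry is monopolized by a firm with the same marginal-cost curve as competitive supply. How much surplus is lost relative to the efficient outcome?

Competitive equilibrium: 188 − 1.5q = 109 + 1.5q → q* = 26.3333, p* = 148.5.
Marginal revenue: MR = 188 − 3q. Set MR = MC: 188 − 3q = 109 + 1.5q → q_m = 17.5556.
Price p_m = 188 − 1.5·17.5556 = 161.6666; MC(q_m) = 109 + 1.5·17.5556 = 135.3334.
Competitive q* = 26.3333, so Δq = 8.7777; wedge = 161.6666 − 135.3334 = 26.3332.
The triangle = ½ × 8.7777 × 26.3332 = $115.57 thousand.

$115.57 thousand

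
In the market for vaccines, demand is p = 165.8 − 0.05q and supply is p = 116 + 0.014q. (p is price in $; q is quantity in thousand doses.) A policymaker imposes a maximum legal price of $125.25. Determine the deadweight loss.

Competitive equilibrium: 165.8 − 0.05q = 116 + 0.014q → q* = 778.125, p* = 126.8938.
At the ceiling p = 125.25, quantity supplied = (125.25 − 116)/0.014 = 660.7143.
Willingness to pay at q' = 660.7143: 165.8 − 0.05·660.7143 = 132.7643.
Δq = 778.125 − 660.7143 = 117.4107; wedge = 132.7643 − 125.25 = 7.5143.
Deadweight loss = ½ × 117.4107 × 7.5143 = $441.13 thousand.

$441.13 thousand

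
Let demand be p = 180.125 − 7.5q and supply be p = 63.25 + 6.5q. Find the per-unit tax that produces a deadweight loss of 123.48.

58.8

Competitive equilibrium: 180.125 − 7.5q = 63.25 + 6.5q → q* = 8.3482, p* = 117.5134.
A tax t gives Δq = t/14 and wedge t, so DWL = t²/28.
t²/28 = 123.48 → t² = 3457.44 → t = 58.8.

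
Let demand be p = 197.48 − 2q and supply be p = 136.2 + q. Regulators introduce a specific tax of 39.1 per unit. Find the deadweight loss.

254.80

Competitive equilibrium: 197.48 − 2q = 136.2 + q → q* = 20.4267, p* = 156.6267.
With the tax, the buyer price exceeds the seller price by 39.1: (197.48 − 2q) − (136.2 + q) = 39.1 → q' = 7.3933.
Δq = 20.4267 − 7.3933 = 13.0334; the wedge equals the tax, 39.1.
Welfare loss = ½ × 13.0334 × 39.1 = 254.80.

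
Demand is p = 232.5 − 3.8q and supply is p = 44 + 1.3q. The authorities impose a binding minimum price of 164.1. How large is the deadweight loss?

Competitive equilibrium: 232.5 − 3.8q = 44 + 1.3q → q* = 36.9608, p* = 92.049.
At the floor p = 164.1, quantity demanded = (232.5 − 164.1)/3.8 = 18.
Sellers' marginal cost at q' = 18: 44 + 1.3·18 = 67.4.
Δq = 36.9608 − 18 = 18.9608; wedge = 164.1 − 67.4 = 96.7.
DWL = ½ × 18.9608 × 96.7 = 916.75.

916.75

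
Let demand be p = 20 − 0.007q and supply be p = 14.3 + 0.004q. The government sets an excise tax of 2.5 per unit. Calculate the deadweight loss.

Competitive equilibrium: 20 − 0.007q = 14.3 + 0.004q → q* = 518.1818, p* = 16.3727.
With the tax, the buyer price exceeds the seller price by 2.5: (20 − 0.007q) − (14.3 + 0.004q) = 2.5 → q' = 290.9091.
Δq = 518.1818 − 290.9091 = 227.2727; the wedge equals the tax, 2.5.
Welfare loss = ½ × 227.2727 × 2.5 = 284.09.

284.09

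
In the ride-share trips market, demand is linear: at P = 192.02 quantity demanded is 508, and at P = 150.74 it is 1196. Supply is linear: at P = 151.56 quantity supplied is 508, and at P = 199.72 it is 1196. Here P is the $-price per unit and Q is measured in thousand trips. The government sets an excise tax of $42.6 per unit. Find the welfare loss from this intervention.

Demand slope = (150.74 − 192.02)/(1196 − 508) = −0.06, so P = 222.5 − 0.06Q.
Supply slope = (199.72 − 151.56)/(1196 − 508) = 0.07, so P = 116 + 0.07Q.
Competitive equilibrium: 222.5 − 0.06Q = 116 + 0.07Q → Q* = 819.2308, P* = 173.3462.
With the tax, the buyer price exceeds the seller price by 42.6: (222.5 − 0.06Q) − (116 + 0.07Q) = 42.6 → Q' = 491.5385.
ΔQ = 819.2308 − 491.5385 = 327.6923; the wedge equals the tax, 42.6.
The triangle = ½ × 327.6923 × 42.6 = $6979.85 thousand.

$6979.85 thousand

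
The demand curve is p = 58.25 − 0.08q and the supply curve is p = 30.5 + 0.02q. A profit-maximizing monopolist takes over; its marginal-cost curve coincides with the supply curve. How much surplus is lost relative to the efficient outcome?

760.56

Competitive equilibrium: 58.25 − 0.08q = 30.5 + 0.02q → q* = 277.5, p* = 36.05.
Marginal revenue: MR = 58.25 − 0.16q. Set MR = MC: 58.25 − 0.16q = 30.5 + 0.02q → q_m = 154.1667.
Price p_m = 58.25 − 0.08·154.1667 = 45.9167; MC(q_m) = 30.5 + 0.02·154.1667 = 33.5833.
Competitive q* = 277.5, so Δq = 123.3333; wedge = 45.9167 − 33.5833 = 12.3334.
Deadweight loss = ½ × 123.3333 × 12.3334 = 760.56.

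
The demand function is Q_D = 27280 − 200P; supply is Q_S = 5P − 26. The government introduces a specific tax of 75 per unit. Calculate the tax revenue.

20560.98

In inverse form: demand P = 136.4 − 0.005Q, supply P = 5.2 + 0.2Q.
Competitive equilibrium: 136.4 − 0.005Q = 5.2 + 0.2Q → Q* = 640, P* = 133.2.
With the tax, the buyer price exceeds the seller price by 75: (136.4 − 0.005Q) − (5.2 + 0.2Q) = 75 → Q' = 274.14634.
Tax revenue = 75 × 274.14634 = 20560.98.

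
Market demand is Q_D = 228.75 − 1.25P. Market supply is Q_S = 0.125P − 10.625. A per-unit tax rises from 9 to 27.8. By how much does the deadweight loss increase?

In inverse form: demand P = 183 − 0.8Q, supply P = 85 + 8Q.
Competitive equilibrium: 183 − 0.8Q = 85 + 8Q → Q* = 11.1364, P* = 174.0909.
For a per-unit tax t: ΔQ = t/8.8, so DWL = ½·t·(t/8.8) = t²/17.6.
At t = 9: DWL = 4.602. At t = 27.8: DWL = 43.911.
Increase = 43.911 − 4.602 = 39.31.

39.31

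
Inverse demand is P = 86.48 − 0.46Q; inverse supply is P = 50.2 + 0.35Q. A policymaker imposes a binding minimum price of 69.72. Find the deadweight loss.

28.27

Competitive equilibrium: 86.48 − 0.46Q = 50.2 + 0.35Q → Q* = 44.7901, P* = 65.8765.
At the floor P = 69.72, quantity demanded = (86.48 − 69.72)/0.46 = 36.4348.
Sellers' marginal cost at Q' = 36.4348: 50.2 + 0.35·36.4348 = 62.9522.
ΔQ = 44.7901 − 36.4348 = 8.3553; wedge = 69.72 − 62.9522 = 6.7678.
The triangle = ½ × 8.3553 × 6.7678 = 28.27.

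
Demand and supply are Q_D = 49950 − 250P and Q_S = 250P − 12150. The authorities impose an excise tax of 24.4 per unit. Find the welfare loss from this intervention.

In inverse form: demand P = 199.8 − 0.004Q, supply P = 48.6 + 0.004Q.
Competitive equilibrium: 199.8 − 0.004Q = 48.6 + 0.004Q → Q* = 18900, P* = 124.2.
With the tax, the buyer price exceeds the seller price by 24.4: (199.8 − 0.004Q) − (48.6 + 0.004Q) = 24.4 → Q' = 15850.
ΔQ = 18900 − 15850 = 3050; the wedge equals the tax, 24.4.
The triangle = ½ × 3050 × 24.4 = 37210.

37210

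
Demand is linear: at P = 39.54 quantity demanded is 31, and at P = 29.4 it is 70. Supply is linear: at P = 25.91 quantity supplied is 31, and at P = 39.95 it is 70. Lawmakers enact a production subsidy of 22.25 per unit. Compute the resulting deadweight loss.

Demand slope = (29.4 − 39.54)/(70 − 31) = −0.26, so P = 47.6 − 0.26Q.
Supply slope = (39.95 − 25.91)/(70 − 31) = 0.36, so P = 14.75 + 0.36Q.
Competitive equilibrium: 47.6 − 0.26Q = 14.75 + 0.36Q → Q* = 52.9839, P* = 33.8242.
The subsidy lowers effective supply by 22.25: P = 0.36Q − 7.5.
New quantity: 47.6 − 0.26Q = 0.36Q − 7.5 → Q' = 88.871.
Overproduction ΔQ = 88.871 − 52.9839 = 35.8871; wedge = subsidy = 22.25.
Deadweight loss = ½ × 35.8871 × 22.25 = 399.24.

399.24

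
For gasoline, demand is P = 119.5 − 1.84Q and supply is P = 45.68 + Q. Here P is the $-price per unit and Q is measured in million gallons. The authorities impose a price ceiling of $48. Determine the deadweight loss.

$795.78 million

Competitive equilibrium: 119.5 − 1.84Q = 45.68 + Q → Q* = 25.993, P* = 71.673.
At the ceiling P = 48, quantity supplied = (48 − 45.68)/1 = 2.32.
Willingness to pay at Q' = 2.32: 119.5 − 1.84·2.32 = 115.2312.
ΔQ = 25.993 − 2.32 = 23.673; wedge = 115.2312 − 48 = 67.2312.
The triangle = ½ × 23.673 × 67.2312 = $795.78 million.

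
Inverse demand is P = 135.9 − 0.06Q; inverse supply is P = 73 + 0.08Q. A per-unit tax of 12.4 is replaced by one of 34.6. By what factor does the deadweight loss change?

Competitive equilibrium: 135.9 − 0.06Q = 73 + 0.08Q → Q* = 449.2857, P* = 108.9429.
For a per-unit tax t: ΔQ = t/0.14, so DWL = ½·t·(t/0.14) = t²/0.28.
At t = 12.4: DWL = 549.143. At t = 34.6: DWL = 4275.571.
Ratio = (34.6/12.4)² = 7.786.

7.786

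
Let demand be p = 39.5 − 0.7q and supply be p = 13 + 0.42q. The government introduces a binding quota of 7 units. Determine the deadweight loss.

Competitive equilibrium: 39.5 − 0.7q = 13 + 0.42q → q* = 23.6607, p* = 22.9375.
At q = 7: demand price = 39.5 − 0.7·7 = 34.6; supply price = 13 + 0.42·7 = 15.94.
Δq = 23.6607 − 7 = 16.6607; wedge = 34.6 − 15.94 = 18.66.
The triangle = ½ × 16.6607 × 18.66 = 155.44.

155.44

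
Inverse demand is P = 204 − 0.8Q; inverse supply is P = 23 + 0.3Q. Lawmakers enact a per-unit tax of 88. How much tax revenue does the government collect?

Competitive equilibrium: 204 − 0.8Q = 23 + 0.3Q → Q* = 164.5455, P* = 72.3636.
With the tax, the buyer price exceeds the seller price by 88: (204 − 0.8Q) − (23 + 0.3Q) = 88 → Q' = 84.5455.
Tax revenue = 88 × 84.5455 = 7440.

7440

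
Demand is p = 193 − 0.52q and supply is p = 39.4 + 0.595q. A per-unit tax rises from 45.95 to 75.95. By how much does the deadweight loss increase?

1639.91

Competitive equilibrium: 193 − 0.52q = 39.4 + 0.595q → q* = 137.7578, p* = 121.3659.
For a per-unit tax t: Δq = t/1.115, so DWL = ½·t·(t/1.115) = t²/2.23.
At t = 45.95: DWL = 946.817. At t = 75.95: DWL = 2586.728.
Increase = 2586.728 − 946.817 = 1639.91.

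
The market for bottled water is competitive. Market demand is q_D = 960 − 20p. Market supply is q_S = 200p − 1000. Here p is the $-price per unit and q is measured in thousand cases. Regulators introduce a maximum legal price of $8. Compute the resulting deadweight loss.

In inverse form: demand p = 48 − 0.05q, supply p = 5 + 0.005q.
Competitive equilibrium: 48 − 0.05q = 5 + 0.005q → q* = 781.8182, p* = 8.9091.
At the ceiling p = 8, quantity supplied = (8 − 5)/0.005 = 600.
Willingness to pay at q' = 600: 48 − 0.05·600 = 18.
Δq = 781.8182 − 600 = 181.8182; wedge = 18 − 8 = 10.
The triangle = ½ × 181.8182 × 10 = $909.09 thousand.

$909.09 thousand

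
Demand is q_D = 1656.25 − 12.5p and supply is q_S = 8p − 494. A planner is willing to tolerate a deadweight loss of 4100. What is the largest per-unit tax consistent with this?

In inverse form: demand p = 132.5 − 0.08q, supply p = 61.75 + 0.125q.
Competitive equilibrium: 132.5 − 0.08q = 61.75 + 0.125q → q* = 345.122, p* = 104.8902.
A tax t gives Δq = t/0.205 and wedge t, so DWL = t²/0.41.
t²/0.41 = 4100 → t² = 1681 → t = 41.

41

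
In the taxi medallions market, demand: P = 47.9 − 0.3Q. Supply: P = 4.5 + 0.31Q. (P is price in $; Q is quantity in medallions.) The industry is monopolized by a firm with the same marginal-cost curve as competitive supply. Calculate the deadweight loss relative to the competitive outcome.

$167.80

Competitive equilibrium: 47.9 − 0.3Q = 4.5 + 0.31Q → Q* = 71.14754, P* = 26.55574.
Marginal revenue: MR = 47.9 − 0.6Q. Set MR = MC: 47.9 − 0.6Q = 4.5 + 0.31Q → Q_m = 47.69231.
Price P_m = 47.9 − 0.3·47.69231 = 33.59231; MC(Q_m) = 4.5 + 0.31·47.69231 = 19.28462.
Competitive Q* = 71.14754, so ΔQ = 23.45523; wedge = 33.59231 − 19.28462 = 14.30769.
Welfare loss = ½ × 23.45523 × 14.30769 = $167.80.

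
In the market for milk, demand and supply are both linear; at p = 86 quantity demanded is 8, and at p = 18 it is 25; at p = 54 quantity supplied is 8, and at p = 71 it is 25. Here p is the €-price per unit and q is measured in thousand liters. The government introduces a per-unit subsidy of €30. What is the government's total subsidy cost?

Demand slope = (18 − 86)/(25 − 8) = −4, so p = 118 − 4q.
Supply slope = (71 − 54)/(25 − 8) = 1, so p = 46 + q.
Competitive equilibrium: 118 − 4q = 46 + q → q* = 14.4, p* = 60.4.
The subsidy lowers effective supply by 30: p = 16 + q.
New quantity: 118 − 4q = 16 + q → q' = 20.4.
Total subsidy cost = 30 × 20.4 = €612 thousand.

€612 thousand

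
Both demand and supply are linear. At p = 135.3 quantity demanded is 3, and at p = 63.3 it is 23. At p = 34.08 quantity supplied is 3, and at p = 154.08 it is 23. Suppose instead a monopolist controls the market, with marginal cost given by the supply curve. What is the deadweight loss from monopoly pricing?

Demand slope = (63.3 − 135.3)/(23 − 3) = −3.6, so p = 146.1 − 3.6q.
Supply slope = (154.08 − 34.08)/(23 − 3) = 6, so p = 16.08 + 6q.
Competitive equilibrium: 146.1 − 3.6q = 16.08 + 6q → q* = 13.5438, p* = 97.3425.
Marginal revenue: MR = 146.1 − 7.2q. Set MR = MC: 146.1 − 7.2q = 16.08 + 6q → q_m = 9.85.
Price p_m = 146.1 − 3.6·9.85 = 110.64; MC(q_m) = 16.08 + 6·9.85 = 75.18.
Competitive q* = 13.5438, so Δq = 3.6938; wedge = 110.64 − 75.18 = 35.46.
Deadweight loss = ½ × 3.6938 × 35.46 = 65.49.

65.49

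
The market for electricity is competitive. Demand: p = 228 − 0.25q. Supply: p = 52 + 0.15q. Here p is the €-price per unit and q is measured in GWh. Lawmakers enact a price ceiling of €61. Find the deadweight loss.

€28880

Competitive equilibrium: 228 − 0.25q = 52 + 0.15q → q* = 440, p* = 118.
At the ceiling p = 61, quantity supplied = (61 − 52)/0.15 = 60.
Willingness to pay at q' = 60: 228 − 0.25·60 = 213.
Δq = 440 − 60 = 380; wedge = 213 − 61 = 152.
Deadweight loss = ½ × 380 × 152 = €28880.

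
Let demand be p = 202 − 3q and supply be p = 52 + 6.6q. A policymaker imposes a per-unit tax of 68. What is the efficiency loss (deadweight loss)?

240.83

Competitive equilibrium: 202 − 3q = 52 + 6.6q → q* = 15.625, p* = 155.125.
With the tax, the buyer price exceeds the seller price by 68: (202 − 3q) − (52 + 6.6q) = 68 → q' = 8.5417.
Δq = 15.625 − 8.5417 = 7.0833; the wedge equals the tax, 68.
DWL = ½ × 7.0833 × 68 = 240.83.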